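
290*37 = 10730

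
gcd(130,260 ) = 130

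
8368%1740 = 1408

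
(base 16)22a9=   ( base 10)8873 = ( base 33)84t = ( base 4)2022221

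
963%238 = 11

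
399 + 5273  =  5672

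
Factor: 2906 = 2^1*1453^1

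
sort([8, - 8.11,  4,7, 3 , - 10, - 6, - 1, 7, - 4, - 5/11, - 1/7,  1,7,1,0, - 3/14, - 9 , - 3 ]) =[ - 10, - 9,-8.11,-6, - 4,-3, - 1, - 5/11, - 3/14, - 1/7,0 , 1, 1, 3, 4, 7,7,7, 8 ] 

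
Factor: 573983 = 101^1*5683^1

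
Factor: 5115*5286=27037890 = 2^1*3^2*5^1*11^1*31^1*881^1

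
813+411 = 1224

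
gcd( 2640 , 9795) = 15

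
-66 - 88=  - 154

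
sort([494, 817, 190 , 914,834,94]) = [ 94, 190,494, 817, 834, 914 ] 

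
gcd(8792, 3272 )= 8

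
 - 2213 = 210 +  - 2423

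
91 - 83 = 8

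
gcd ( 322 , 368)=46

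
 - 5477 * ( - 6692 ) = 36652084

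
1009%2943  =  1009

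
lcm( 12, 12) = 12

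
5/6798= 5/6798 = 0.00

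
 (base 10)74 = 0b1001010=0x4A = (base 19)3H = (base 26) 2m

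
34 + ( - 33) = 1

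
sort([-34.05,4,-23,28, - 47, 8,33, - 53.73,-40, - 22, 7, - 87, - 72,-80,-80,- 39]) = [-87,-80,  -  80, - 72, - 53.73, - 47,-40, - 39, - 34.05,-23,  -  22, 4,7,8,28 , 33]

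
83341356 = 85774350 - 2432994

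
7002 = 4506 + 2496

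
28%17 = 11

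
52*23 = 1196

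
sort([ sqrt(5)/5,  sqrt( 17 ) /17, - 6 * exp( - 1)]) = [ - 6* exp( - 1), sqrt( 17) /17, sqrt ( 5) /5 ] 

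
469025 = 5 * 93805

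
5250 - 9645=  - 4395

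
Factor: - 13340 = -2^2*5^1*23^1*29^1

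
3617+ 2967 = 6584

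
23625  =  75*315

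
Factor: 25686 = 2^1*3^2*1427^1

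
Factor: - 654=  - 2^1*3^1 * 109^1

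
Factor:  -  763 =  - 7^1 * 109^1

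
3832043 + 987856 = 4819899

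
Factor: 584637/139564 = 687/164= 2^(-2 ) *3^1*41^( - 1)*229^1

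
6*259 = 1554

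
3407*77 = 262339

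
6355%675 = 280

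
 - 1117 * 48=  - 53616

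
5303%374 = 67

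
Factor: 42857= 17^1 * 2521^1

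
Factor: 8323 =7^1 *29^1 * 41^1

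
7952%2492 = 476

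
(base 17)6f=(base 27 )49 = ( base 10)117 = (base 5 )432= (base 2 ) 1110101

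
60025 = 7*8575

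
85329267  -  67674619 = 17654648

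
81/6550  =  81/6550  =  0.01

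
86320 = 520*166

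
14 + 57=71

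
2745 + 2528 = 5273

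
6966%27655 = 6966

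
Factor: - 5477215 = -5^1 * 1095443^1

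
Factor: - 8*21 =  - 168 = - 2^3 * 3^1*7^1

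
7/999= 7/999= 0.01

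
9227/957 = 9227/957= 9.64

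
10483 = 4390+6093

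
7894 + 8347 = 16241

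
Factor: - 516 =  - 2^2*3^1* 43^1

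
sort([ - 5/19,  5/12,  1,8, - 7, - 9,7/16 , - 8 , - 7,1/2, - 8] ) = [ - 9  , - 8,  -  8, - 7, - 7, - 5/19,5/12,7/16, 1/2, 1, 8]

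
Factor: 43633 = 43633^1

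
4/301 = 4/301 = 0.01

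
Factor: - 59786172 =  - 2^2*3^2*1660727^1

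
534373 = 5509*97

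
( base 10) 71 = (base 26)2j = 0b1000111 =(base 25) 2L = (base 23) 32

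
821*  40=32840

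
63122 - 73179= - 10057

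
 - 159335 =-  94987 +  - 64348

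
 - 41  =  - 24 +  - 17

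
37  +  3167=3204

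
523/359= 1  +  164/359 = 1.46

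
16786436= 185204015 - 168417579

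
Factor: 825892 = 2^2*19^1*10867^1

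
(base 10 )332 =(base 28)bo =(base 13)1C7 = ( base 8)514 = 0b101001100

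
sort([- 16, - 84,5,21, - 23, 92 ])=[ - 84, - 23, - 16, 5, 21,92 ]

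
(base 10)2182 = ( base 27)2qm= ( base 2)100010000110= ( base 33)204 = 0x886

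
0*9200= 0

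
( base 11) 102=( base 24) 53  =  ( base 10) 123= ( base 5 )443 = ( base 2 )1111011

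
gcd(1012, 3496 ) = 92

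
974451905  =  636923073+337528832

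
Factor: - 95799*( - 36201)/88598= 3468019599/88598 = 2^( - 1) * 3^2 * 11^2 * 31^ (-1 )*1097^1*1429^( - 1) * 2903^1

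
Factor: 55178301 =3^1*18392767^1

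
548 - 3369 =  - 2821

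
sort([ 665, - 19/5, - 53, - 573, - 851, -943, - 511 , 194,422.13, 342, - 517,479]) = [ - 943,-851, - 573,- 517, - 511, - 53, - 19/5,194,  342,422.13,479,665] 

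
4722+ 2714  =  7436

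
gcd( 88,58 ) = 2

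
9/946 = 9/946 = 0.01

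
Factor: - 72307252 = - 2^2*31^1*43^1 * 71^1*191^1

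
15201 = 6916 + 8285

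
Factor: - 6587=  - 7^1*941^1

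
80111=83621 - 3510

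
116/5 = 116/5 = 23.20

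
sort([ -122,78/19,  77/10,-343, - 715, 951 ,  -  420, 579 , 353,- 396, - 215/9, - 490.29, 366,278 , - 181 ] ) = [ - 715, - 490.29, - 420, - 396, - 343, - 181, - 122 , - 215/9, 78/19,77/10,278,353,  366, 579 , 951 ]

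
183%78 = 27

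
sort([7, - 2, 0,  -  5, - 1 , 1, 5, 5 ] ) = [ - 5, - 2, - 1,0 , 1,  5,5,7]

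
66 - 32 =34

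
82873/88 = 941 + 65/88 = 941.74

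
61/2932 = 61/2932  =  0.02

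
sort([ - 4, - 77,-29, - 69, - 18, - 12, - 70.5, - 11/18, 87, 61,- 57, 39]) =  [ - 77, - 70.5, - 69, - 57, - 29,-18, - 12,  -  4, - 11/18,39, 61 , 87]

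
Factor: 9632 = 2^5*7^1*43^1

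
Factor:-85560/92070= -2^2*3^(  -  2)*11^( - 1)*23^1  =  - 92/99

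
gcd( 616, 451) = 11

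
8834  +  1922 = 10756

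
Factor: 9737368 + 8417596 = 18154964 = 2^2*31^1*41^1*3571^1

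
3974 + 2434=6408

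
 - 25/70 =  - 1 + 9/14 = -0.36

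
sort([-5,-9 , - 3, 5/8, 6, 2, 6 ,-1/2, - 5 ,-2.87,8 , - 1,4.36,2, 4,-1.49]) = [ - 9, - 5, - 5,  -  3, - 2.87, - 1.49 ,-1 , - 1/2 , 5/8,2 , 2, 4 , 4.36, 6, 6,8 ]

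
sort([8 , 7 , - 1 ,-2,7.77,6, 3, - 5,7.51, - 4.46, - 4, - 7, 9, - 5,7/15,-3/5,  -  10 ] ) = [ - 10,  -  7,- 5, - 5, - 4.46,-4, - 2, -1,  -  3/5,  7/15, 3,6,7, 7.51,7.77 , 8, 9]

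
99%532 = 99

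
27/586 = 27/586 = 0.05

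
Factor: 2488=2^3*311^1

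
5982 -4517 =1465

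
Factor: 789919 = 13^1*60763^1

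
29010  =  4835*6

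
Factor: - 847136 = -2^5*23^1*1151^1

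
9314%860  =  714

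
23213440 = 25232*920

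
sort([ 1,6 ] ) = [1,6]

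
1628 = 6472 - 4844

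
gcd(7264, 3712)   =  32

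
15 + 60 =75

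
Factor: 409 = 409^1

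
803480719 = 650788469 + 152692250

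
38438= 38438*1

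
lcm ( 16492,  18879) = 1434804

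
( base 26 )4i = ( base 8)172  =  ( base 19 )68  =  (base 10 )122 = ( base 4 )1322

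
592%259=74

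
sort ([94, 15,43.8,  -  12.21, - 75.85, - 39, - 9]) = [ - 75.85 ,-39,-12.21,-9, 15 , 43.8 , 94] 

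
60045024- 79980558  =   - 19935534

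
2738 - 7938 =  - 5200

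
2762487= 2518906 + 243581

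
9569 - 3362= 6207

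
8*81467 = 651736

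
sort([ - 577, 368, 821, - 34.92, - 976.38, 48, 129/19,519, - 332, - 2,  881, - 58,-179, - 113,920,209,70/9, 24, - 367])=[  -  976.38 , - 577, - 367,-332, - 179,- 113, - 58 , - 34.92, - 2, 129/19, 70/9,24, 48, 209,368, 519 , 821, 881, 920 ]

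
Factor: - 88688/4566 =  - 2^3*3^( - 1)*23^1*  241^1*761^( - 1) = - 44344/2283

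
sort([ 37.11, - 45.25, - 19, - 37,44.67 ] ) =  [ - 45.25,-37 , - 19, 37.11,  44.67 ]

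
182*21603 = 3931746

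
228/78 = 2 + 12/13 = 2.92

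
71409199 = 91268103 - 19858904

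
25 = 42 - 17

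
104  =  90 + 14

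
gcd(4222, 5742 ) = 2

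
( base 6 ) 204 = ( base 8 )114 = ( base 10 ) 76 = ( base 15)51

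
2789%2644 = 145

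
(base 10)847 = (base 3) 1011101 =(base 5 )11342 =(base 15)3b7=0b1101001111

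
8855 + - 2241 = 6614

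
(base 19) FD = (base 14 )174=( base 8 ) 452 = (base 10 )298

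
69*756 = 52164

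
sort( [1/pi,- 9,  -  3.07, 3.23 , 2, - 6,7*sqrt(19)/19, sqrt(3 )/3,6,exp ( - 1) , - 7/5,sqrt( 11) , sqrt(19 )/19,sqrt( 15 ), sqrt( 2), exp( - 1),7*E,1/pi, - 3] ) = [-9, - 6, - 3.07,  -  3, - 7/5,sqrt(19) /19, 1/pi, 1/pi , exp ( - 1), exp( - 1 ),sqrt(3)/3,sqrt(2 ), 7*sqrt( 19)/19,2, 3.23, sqrt( 11), sqrt( 15),  6, 7*E] 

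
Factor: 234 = 2^1*3^2*13^1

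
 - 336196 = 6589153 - 6925349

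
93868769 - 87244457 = 6624312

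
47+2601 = 2648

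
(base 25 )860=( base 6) 35502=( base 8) 12036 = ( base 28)6FQ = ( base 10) 5150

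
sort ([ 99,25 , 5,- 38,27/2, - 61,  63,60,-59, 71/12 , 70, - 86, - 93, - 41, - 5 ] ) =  [  -  93,- 86, - 61,  -  59,-41, - 38, - 5,5,71/12,27/2,25,60,  63,70 , 99 ] 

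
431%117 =80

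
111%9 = 3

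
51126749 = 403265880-352139131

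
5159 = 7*737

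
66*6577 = 434082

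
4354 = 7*622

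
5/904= 5/904= 0.01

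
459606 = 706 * 651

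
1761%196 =193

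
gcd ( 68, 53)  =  1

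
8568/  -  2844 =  - 238/79 = -3.01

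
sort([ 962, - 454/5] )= [-454/5, 962]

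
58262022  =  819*71138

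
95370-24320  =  71050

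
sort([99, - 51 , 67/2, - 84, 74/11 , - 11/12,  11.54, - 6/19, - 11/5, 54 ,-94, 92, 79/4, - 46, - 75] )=[ - 94, - 84, - 75,-51, - 46, - 11/5, - 11/12, - 6/19, 74/11, 11.54, 79/4,  67/2, 54, 92,99]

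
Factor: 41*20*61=50020= 2^2*  5^1*41^1*61^1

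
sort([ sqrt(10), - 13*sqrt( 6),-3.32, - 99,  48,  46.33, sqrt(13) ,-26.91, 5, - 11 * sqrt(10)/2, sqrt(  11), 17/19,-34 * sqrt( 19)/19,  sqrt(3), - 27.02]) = [-99, - 13 *sqrt (6),-27.02, - 26.91,-11 * sqrt (10)/2,- 34 *sqrt(19)/19 ,-3.32,  17/19, sqrt(3), sqrt( 10), sqrt(11) , sqrt(13), 5 , 46.33, 48]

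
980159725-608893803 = 371265922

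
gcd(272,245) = 1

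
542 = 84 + 458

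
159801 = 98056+61745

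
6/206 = 3/103 = 0.03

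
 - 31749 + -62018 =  - 93767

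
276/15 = 18+2/5 = 18.40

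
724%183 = 175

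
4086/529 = 7 + 383/529  =  7.72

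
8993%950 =443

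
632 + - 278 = 354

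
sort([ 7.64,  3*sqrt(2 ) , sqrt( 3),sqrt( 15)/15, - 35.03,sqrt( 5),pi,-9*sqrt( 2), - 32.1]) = [ - 35.03, - 32.1, - 9*sqrt (2 ), sqrt( 15)/15,sqrt(3),sqrt( 5),pi, 3*sqrt( 2 ),7.64] 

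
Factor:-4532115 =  - 3^1*5^1*7^1 * 17^1*2539^1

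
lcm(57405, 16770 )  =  1492530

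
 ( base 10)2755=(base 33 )2hg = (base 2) 101011000011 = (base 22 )5f5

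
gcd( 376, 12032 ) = 376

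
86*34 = 2924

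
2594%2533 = 61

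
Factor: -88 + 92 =2^2 =4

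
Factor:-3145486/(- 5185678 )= 173^1*929^ (-1 )*2791^(-1)*9091^1 = 1572743/2592839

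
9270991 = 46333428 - 37062437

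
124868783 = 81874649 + 42994134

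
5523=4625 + 898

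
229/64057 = 229/64057 =0.00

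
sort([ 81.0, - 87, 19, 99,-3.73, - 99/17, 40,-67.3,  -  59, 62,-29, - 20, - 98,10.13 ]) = [ - 98,-87,  -  67.3, - 59, - 29,  -  20,  -  99/17,-3.73, 10.13, 19,40, 62, 81.0, 99 ]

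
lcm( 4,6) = 12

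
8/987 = 8/987 = 0.01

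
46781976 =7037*6648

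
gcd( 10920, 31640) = 280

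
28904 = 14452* 2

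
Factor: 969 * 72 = 69768 = 2^3 *3^3*17^1 * 19^1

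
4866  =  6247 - 1381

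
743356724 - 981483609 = -238126885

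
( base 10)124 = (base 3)11121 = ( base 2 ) 1111100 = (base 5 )444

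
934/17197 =934/17197 = 0.05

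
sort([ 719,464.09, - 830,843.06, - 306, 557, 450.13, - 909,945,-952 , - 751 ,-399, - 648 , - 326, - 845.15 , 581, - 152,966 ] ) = [ - 952, - 909, -845.15 , - 830, - 751,-648, - 399, - 326 ,- 306 ,-152,450.13 , 464.09, 557, 581,719,843.06,  945,966]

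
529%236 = 57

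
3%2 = 1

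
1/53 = 1/53 = 0.02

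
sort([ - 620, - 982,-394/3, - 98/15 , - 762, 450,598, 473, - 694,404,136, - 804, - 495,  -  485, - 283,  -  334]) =[ - 982,-804, - 762, - 694 , - 620 , - 495, - 485, - 334, - 283 , -394/3, - 98/15, 136,404,450,473, 598]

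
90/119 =90/119=0.76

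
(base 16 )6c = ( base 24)4C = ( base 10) 108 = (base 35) 33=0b1101100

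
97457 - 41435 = 56022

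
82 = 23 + 59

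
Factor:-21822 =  - 2^1*3^1*3637^1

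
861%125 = 111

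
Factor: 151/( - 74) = - 2^( - 1)*37^( -1 )  *151^1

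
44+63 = 107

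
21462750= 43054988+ - 21592238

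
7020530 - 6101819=918711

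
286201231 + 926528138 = 1212729369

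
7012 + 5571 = 12583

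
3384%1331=722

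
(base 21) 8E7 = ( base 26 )5h7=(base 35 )34E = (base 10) 3829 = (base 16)EF5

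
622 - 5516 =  - 4894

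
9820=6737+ 3083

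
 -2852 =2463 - 5315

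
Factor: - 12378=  - 2^1 * 3^1*2063^1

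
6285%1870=675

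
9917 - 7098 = 2819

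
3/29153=3/29153= 0.00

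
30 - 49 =  -  19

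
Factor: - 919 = - 919^1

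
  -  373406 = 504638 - 878044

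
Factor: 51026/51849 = 2^1*3^( - 2)*7^( - 1)*31^1=62/63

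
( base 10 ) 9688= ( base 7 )40150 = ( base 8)22730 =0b10010111011000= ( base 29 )BF2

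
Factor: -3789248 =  - 2^6*59207^1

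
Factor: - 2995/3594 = -2^( - 1 )*3^( - 1 )*5^1 = - 5/6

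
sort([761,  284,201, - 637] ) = [ - 637, 201,284, 761] 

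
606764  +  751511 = 1358275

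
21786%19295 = 2491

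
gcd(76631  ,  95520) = 1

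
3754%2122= 1632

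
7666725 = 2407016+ 5259709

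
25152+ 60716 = 85868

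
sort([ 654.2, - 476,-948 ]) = [ - 948,- 476, 654.2]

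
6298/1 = 6298=6298.00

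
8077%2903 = 2271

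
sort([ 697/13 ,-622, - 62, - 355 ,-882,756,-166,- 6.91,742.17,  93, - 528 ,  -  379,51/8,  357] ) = [-882,-622,  -  528, - 379, - 355,  -  166, - 62, - 6.91, 51/8,697/13,93, 357, 742.17,756] 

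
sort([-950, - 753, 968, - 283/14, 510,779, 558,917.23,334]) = [ - 950, - 753 ,- 283/14,334, 510,558,779,917.23, 968 ]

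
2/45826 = 1/22913 = 0.00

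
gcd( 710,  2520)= 10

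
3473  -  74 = 3399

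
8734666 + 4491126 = 13225792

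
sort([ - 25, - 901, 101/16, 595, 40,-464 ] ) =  [-901,  -  464, - 25, 101/16, 40, 595]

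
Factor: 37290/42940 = 2^( - 1 )*3^1*11^1 * 19^(-1) = 33/38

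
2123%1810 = 313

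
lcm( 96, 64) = 192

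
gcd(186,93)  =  93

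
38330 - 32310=6020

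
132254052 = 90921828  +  41332224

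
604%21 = 16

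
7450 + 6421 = 13871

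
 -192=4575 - 4767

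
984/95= 984/95=10.36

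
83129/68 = 83129/68 = 1222.49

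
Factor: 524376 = 2^3*3^2*7283^1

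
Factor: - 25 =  - 5^2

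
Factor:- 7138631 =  - 7138631^1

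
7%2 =1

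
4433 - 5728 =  -1295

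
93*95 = 8835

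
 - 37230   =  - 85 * 438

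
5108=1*5108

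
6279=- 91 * ( - 69)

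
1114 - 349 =765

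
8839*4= 35356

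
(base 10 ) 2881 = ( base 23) 5a6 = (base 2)101101000001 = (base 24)501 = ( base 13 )1408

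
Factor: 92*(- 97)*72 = -2^5*3^2*23^1*97^1=- 642528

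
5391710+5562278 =10953988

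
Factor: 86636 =2^2*11^2*179^1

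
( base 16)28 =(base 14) 2C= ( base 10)40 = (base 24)1G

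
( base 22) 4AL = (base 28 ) 2LL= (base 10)2177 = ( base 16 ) 881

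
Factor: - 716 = - 2^2 * 179^1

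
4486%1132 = 1090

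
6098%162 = 104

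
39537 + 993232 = 1032769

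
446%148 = 2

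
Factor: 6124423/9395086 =2^( -1)*23^ (- 1)*29^1*167^ ( - 1)*1223^(  -  1) * 211187^1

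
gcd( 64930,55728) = 86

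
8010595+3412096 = 11422691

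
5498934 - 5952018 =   -  453084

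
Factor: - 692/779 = -2^2*19^( - 1)*41^ ( - 1 )*173^1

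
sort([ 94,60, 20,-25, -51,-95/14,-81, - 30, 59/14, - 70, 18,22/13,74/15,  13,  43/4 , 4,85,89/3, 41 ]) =[ - 81, -70,  -  51 ,  -  30,-25, - 95/14, 22/13,4,59/14, 74/15,43/4, 13, 18,  20,89/3,41,60,85,94]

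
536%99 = 41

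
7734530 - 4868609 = 2865921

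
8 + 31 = 39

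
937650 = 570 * 1645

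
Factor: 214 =2^1*107^1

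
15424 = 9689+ 5735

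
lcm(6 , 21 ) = 42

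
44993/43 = 1046+15/43=1046.35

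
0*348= 0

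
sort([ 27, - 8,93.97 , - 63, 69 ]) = [ - 63, - 8,27,69,93.97 ] 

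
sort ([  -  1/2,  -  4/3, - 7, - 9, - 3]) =[ - 9, - 7, - 3  ,-4/3, - 1/2 ] 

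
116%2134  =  116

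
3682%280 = 42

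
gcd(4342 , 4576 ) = 26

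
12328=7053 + 5275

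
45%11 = 1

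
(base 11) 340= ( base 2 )110010111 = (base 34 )BX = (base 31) D4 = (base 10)407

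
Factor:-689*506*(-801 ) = 2^1 * 3^2 * 11^1*13^1 * 23^1*53^1*89^1 = 279255834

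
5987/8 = 5987/8=748.38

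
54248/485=54248/485 =111.85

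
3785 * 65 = 246025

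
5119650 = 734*6975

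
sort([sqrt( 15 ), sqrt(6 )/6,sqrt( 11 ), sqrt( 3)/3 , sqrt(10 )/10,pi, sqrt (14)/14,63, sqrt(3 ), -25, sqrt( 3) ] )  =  [  -  25, sqrt( 14 ) /14, sqrt( 10 )/10, sqrt(6 ) /6,  sqrt( 3)/3,sqrt( 3), sqrt(3),pi , sqrt(11), sqrt(15 ),63 ] 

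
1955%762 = 431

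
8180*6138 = 50208840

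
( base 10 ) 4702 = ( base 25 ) 7D2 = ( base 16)125E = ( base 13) 21A9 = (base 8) 11136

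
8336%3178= 1980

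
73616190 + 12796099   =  86412289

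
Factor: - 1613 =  - 1613^1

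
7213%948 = 577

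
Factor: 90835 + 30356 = 3^1*7^1*29^1*199^1 = 121191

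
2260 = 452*5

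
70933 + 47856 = 118789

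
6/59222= 3/29611=0.00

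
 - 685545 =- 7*97935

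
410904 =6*68484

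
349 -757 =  - 408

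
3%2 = 1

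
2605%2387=218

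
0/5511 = 0 =0.00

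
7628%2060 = 1448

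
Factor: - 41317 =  - 79^1*523^1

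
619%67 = 16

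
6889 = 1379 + 5510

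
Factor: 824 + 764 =2^2*397^1 = 1588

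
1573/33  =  143/3 = 47.67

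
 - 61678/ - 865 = 71+263/865= 71.30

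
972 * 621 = 603612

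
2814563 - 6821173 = -4006610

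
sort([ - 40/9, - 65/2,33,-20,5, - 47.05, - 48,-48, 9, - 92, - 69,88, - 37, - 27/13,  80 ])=[ - 92, - 69 ,-48, - 48, - 47.05, - 37,  -  65/2, - 20, - 40/9,- 27/13,5, 9, 33,80,88 ]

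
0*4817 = 0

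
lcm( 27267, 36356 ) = 109068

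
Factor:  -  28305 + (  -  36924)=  - 3^1*17^1*1279^1 =- 65229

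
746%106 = 4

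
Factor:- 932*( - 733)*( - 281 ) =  - 2^2*233^1*281^1*733^1 = - 191966836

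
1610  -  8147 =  - 6537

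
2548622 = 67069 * 38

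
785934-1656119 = - 870185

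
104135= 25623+78512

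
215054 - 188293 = 26761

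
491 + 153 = 644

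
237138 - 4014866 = -3777728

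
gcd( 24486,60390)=66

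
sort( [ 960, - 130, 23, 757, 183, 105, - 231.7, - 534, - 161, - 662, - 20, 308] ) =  [ - 662, - 534, - 231.7, - 161, - 130, - 20, 23,105, 183,308, 757, 960]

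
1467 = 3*489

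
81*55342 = 4482702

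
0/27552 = 0 = 0.00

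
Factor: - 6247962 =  - 2^1* 3^3*7^1 * 16529^1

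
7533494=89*84646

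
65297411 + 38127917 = 103425328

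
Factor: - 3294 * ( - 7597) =25024518 = 2^1*3^3*61^1*71^1*107^1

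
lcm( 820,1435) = 5740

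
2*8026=16052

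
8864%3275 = 2314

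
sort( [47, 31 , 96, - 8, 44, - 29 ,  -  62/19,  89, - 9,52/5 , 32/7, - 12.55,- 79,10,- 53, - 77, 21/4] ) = [ - 79, - 77 , -53,- 29,- 12.55, - 9, - 8, - 62/19, 32/7, 21/4,10,52/5,31,44,47  ,  89, 96] 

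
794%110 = 24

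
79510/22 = 39755/11  =  3614.09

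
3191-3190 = 1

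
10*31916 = 319160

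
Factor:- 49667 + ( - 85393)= - 135060 = - 2^2 * 3^1*5^1*2251^1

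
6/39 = 2/13  =  0.15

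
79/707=79/707 = 0.11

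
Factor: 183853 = 37^1 * 4969^1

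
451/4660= 451/4660  =  0.10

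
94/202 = 47/101= 0.47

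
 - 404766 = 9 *( - 44974) 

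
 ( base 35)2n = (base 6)233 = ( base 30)33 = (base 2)1011101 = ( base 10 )93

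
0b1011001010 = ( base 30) no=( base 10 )714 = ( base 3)222110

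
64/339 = 64/339 = 0.19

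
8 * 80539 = 644312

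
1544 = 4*386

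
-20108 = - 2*10054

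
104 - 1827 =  - 1723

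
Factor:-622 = -2^1*311^1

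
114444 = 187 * 612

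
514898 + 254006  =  768904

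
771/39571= 771/39571 = 0.02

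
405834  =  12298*33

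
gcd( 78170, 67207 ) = 1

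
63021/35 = 9003/5 = 1800.60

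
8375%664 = 407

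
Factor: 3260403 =3^2*37^1*9791^1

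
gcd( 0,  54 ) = 54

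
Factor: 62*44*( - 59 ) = - 2^3*11^1*31^1*59^1 = -160952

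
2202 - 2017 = 185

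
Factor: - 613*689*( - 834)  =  352245738 = 2^1*3^1*13^1* 53^1*139^1*613^1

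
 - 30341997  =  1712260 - 32054257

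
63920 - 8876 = 55044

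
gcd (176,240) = 16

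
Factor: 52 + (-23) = 29^1 = 29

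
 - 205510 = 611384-816894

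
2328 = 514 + 1814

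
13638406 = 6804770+6833636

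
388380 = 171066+217314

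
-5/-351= 5/351 = 0.01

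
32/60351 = 32/60351 =0.00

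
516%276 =240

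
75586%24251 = 2833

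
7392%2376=264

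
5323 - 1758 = 3565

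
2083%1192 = 891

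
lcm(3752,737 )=41272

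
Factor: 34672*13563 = 470256336 = 2^4*3^2 * 11^2*137^1*197^1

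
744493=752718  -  8225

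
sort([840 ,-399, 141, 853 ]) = [ -399, 141 , 840,853] 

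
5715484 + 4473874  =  10189358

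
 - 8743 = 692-9435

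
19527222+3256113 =22783335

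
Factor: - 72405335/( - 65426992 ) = 2^(-4) * 5^1*43^1*101^(-1 )*40487^( - 1 )*336769^1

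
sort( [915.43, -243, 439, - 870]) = [-870, - 243, 439, 915.43] 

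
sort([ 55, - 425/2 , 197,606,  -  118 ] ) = [ - 425/2,  -  118,55, 197, 606 ] 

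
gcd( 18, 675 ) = 9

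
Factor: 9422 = 2^1*7^1*673^1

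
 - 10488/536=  - 1311/67 = -  19.57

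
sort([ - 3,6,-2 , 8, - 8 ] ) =[ - 8, - 3, - 2, 6,8 ] 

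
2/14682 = 1/7341 = 0.00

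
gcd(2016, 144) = 144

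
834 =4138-3304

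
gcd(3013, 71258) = 1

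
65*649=42185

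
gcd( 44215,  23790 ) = 5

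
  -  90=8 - 98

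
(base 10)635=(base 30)l5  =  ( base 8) 1173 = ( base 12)44B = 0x27B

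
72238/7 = 10319 + 5/7 = 10319.71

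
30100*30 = 903000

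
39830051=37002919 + 2827132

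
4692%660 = 72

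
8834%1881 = 1310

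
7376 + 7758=15134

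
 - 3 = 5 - 8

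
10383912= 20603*504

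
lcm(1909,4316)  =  99268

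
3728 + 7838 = 11566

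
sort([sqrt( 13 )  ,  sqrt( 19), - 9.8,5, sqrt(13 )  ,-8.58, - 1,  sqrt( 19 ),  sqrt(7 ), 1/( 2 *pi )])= [ - 9.8, - 8.58, - 1,1/( 2*pi ),sqrt( 7 ),  sqrt( 13 ), sqrt(13),sqrt( 19), sqrt( 19 ),5]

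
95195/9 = 95195/9 = 10577.22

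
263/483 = 263/483 = 0.54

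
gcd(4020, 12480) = 60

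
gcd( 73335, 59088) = 3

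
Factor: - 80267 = -11^1 *7297^1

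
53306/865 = 53306/865 = 61.63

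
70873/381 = 70873/381=186.02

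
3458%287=14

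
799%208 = 175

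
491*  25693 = 12615263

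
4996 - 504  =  4492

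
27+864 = 891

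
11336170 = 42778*265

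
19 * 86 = 1634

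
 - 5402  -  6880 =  - 12282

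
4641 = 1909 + 2732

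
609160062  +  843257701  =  1452417763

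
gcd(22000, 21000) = 1000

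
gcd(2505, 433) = 1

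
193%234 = 193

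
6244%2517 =1210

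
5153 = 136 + 5017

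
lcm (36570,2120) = 146280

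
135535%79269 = 56266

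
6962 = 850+6112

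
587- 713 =-126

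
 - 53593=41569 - 95162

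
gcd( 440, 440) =440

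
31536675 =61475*513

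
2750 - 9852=- 7102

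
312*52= 16224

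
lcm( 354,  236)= 708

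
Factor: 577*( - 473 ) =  - 272921 = - 11^1*43^1* 577^1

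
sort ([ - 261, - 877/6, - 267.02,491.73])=[ - 267.02, - 261, - 877/6,491.73 ]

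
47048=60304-13256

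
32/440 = 4/55= 0.07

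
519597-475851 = 43746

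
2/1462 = 1/731 = 0.00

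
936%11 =1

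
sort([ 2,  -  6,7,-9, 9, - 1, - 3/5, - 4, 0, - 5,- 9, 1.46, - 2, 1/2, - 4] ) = [-9,-9,  -  6, - 5, - 4, - 4, - 2, - 1,  -  3/5, 0, 1/2 , 1.46,2,7, 9] 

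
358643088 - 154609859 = 204033229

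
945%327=291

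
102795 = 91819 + 10976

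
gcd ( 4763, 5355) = 1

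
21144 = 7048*3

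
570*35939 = 20485230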